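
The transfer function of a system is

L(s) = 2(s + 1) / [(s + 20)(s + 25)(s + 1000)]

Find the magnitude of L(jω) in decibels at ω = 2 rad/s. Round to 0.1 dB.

-101.0 dB

At s = jω = j2:
zero (s+1): 1 + j2 → |·| = √(1²+2²) = √5 ≈ 2.2361, ∠ = arctan(2/1) ≈ 63.43°
pole (s+20): 20 + j2 → |·| = √(20²+2²) = √404 ≈ 20.1, ∠ = arctan(2/20) ≈ 5.71°
pole (s+25): 25 + j2 → |·| = √(25²+2²) = √629 ≈ 25.08, ∠ = arctan(2/25) ≈ 4.57°
pole (s+1000): 1000 + j2 → |·| = √(1000²+2²) = √1000004 ≈ 1000, ∠ = arctan(2/1000) ≈ 0.11°
|L| = 2 · 2.2361 / 5.0411e+05 ≈ 8.8715e-06
Gain = 20 log₁₀(8.8715e-06) ≈ -101.04 dB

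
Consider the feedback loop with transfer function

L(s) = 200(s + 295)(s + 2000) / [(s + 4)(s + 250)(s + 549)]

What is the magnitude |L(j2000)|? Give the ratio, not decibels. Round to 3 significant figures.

0.137

At s = jω = j2000:
zero (s+295): 295 + j2000 → |·| = √(295²+2000²) = √4087025 ≈ 2021.6, ∠ = arctan(2000/295) ≈ 81.61°
zero (s+2000): 2000 + j2000 → |·| = √(2000²+2000²) = √8000000 ≈ 2828.4, ∠ = arctan(2000/2000) ≈ 45.00°
pole (s+4): 4 + j2000 → |·| = √(4²+2000²) = √4000016 ≈ 2000, ∠ = arctan(2000/4) ≈ 89.89°
pole (s+250): 250 + j2000 → |·| = √(250²+2000²) = √4062500 ≈ 2015.6, ∠ = arctan(2000/250) ≈ 82.87°
pole (s+549): 549 + j2000 → |·| = √(549²+2000²) = √4301401 ≈ 2074, ∠ = arctan(2000/549) ≈ 74.65°
|L| = 200 · 5.7179e+06 / 8.3607e+09 ≈ 0.13678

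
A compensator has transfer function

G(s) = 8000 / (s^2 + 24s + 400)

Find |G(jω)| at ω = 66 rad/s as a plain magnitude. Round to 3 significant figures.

1.88

At s = jω = j66:
quadratic: (j66)² + 24·j66 + 400 = -3956 + j1584 → |·| ≈ 4261.3, ∠ ≈ 158.18°
|G| = 8000 / 4261.3 ≈ 1.8774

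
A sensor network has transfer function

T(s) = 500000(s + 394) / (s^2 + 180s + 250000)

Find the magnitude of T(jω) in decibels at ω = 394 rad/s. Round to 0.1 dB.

At s = jω = j394:
zero (s+394): 394 + j394 → |·| = √(394²+394²) = √310472 ≈ 557.2, ∠ = arctan(394/394) ≈ 45.00°
quadratic: (j394)² + 180·j394 + 250000 = 94764 + j70920 → |·| ≈ 1.1836e+05, ∠ ≈ 36.81°
|T| = 500000 · 557.2 / 1.1836e+05 ≈ 2353.8
Gain = 20 log₁₀(2353.8) ≈ 67.44 dB

67.4 dB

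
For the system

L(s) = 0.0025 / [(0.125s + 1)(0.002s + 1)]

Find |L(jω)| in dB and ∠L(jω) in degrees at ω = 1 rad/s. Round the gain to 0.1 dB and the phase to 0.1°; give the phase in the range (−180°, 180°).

-52.1 dB, -7.2°

At ω = 1 rad/s:
pole (1 + j1·0.125) = 1 + j0.125 → |·| ≈ 1.0078, ∠ ≈ 7.13°
pole (1 + j1·0.002) = 1 + j0.002 → |·| ≈ 1, ∠ ≈ 0.11°
|L| = 0.0025 · 1 / (1.0078 · 1) ≈ 0.0024807
Gain = 20 log₁₀(0.0024807) ≈ -52.11 dB
∠L = (0°) − (7.13° + 0.11°) = -7.24°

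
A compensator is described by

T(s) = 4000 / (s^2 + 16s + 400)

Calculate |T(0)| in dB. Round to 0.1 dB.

20.0 dB

T(0) = 4000 / 400 = 10
20 log₁₀(10) ≈ 20.00 dB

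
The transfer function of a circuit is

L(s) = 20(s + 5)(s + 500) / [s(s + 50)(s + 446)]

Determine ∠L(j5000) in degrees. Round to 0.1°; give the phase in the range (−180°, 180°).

-90.1°

At s = jω = j5000:
zero (s+5): 5 + j5000 → |·| = √(5²+5000²) = √25000025 ≈ 5000, ∠ = arctan(5000/5) ≈ 89.94°
zero (s+500): 500 + j5000 → |·| = √(500²+5000²) = √25250000 ≈ 5024.9, ∠ = arctan(5000/500) ≈ 84.29°
pole (s+50): 50 + j5000 → |·| = √(50²+5000²) = √25002500 ≈ 5000.2, ∠ = arctan(5000/50) ≈ 89.43°
pole (s+446): 446 + j5000 → |·| = √(446²+5000²) = √25198916 ≈ 5019.9, ∠ = arctan(5000/446) ≈ 84.90°
pole at origin: |s| = 5000, ∠ = 90.00° (in denominator)
∠L = 174.23° − 264.33° = -90.10°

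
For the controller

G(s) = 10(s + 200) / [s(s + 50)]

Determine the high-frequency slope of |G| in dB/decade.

Each pole contributes −20 dB/decade at high frequency; each zero contributes +20 dB/decade.
Net: 1 zero(s) − 2 pole(s) → -20 dB/decade.

-20 dB/decade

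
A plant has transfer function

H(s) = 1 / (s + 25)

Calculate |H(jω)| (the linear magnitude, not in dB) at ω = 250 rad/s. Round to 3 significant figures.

0.00398

At s = jω = j250:
pole (s+25): 25 + j250 → |·| = √(25²+250²) = √63125 ≈ 251.25, ∠ = arctan(250/25) ≈ 84.29°
|H| = 1 / 251.25 ≈ 0.0039801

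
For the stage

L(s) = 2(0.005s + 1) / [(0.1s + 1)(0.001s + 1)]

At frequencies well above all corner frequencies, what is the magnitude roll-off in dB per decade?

Each pole contributes −20 dB/decade at high frequency; each zero contributes +20 dB/decade.
Net: 1 zero(s) − 2 pole(s) → -20 dB/decade.

-20 dB/decade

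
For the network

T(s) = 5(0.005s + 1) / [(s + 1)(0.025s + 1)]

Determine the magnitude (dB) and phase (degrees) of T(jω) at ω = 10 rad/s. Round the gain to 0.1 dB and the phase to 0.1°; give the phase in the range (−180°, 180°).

At ω = 10 rad/s:
zero (1 + j10·0.005) = 1 + j0.05 → |·| ≈ 1.0012, ∠ ≈ 2.86°
pole (1 + j10·1) = 1 + j10 → |·| ≈ 10.05, ∠ ≈ 84.29°
pole (1 + j10·0.025) = 1 + j0.25 → |·| ≈ 1.0308, ∠ ≈ 14.04°
|T| = 5 · 1.0012 / (10.05 · 1.0308) ≈ 0.48323
Gain = 20 log₁₀(0.48323) ≈ -6.32 dB
∠T = (2.86°) − (84.29° + 14.04°) = -95.47°

-6.3 dB, -95.5°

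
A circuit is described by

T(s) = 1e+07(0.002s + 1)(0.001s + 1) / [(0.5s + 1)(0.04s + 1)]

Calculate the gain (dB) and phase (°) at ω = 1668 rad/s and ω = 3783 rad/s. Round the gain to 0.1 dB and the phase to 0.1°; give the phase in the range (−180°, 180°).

At ω = 1668 rad/s:
zero (1 + j1668·0.002) = 1 + j3.336 → |·| ≈ 3.4827, ∠ ≈ 73.31°
zero (1 + j1668·0.001) = 1 + j1.668 → |·| ≈ 1.9448, ∠ ≈ 59.06°
pole (1 + j1668·0.5) = 1 + j834 → |·| ≈ 834, ∠ ≈ 89.93°
pole (1 + j1668·0.04) = 1 + j66.72 → |·| ≈ 66.727, ∠ ≈ 89.14°
|T| = 1e+07 · 3.4827 · 1.9448 / (834 · 66.727) ≈ 1217.1
Gain = 20 log₁₀(1217.1) ≈ 61.71 dB
∠T = (73.31° + 59.06°) − (89.93° + 89.14°) = -46.70°

At ω = 3783 rad/s:
zero (1 + j3783·0.002) = 1 + j7.566 → |·| ≈ 7.6318, ∠ ≈ 82.47°
zero (1 + j3783·0.001) = 1 + j3.783 → |·| ≈ 3.9129, ∠ ≈ 75.19°
pole (1 + j3783·0.5) = 1 + j1891.5 → |·| ≈ 1891.5, ∠ ≈ 89.97°
pole (1 + j3783·0.04) = 1 + j151.32 → |·| ≈ 151.32, ∠ ≈ 89.62°
|T| = 1e+07 · 7.6318 · 3.9129 / (1891.5 · 151.32) ≈ 1043.3
Gain = 20 log₁₀(1043.3) ≈ 60.37 dB
∠T = (82.47° + 75.19°) − (89.97° + 89.62°) = -21.93°

ω = 1668: 61.7 dB, -46.7°; ω = 3783: 60.4 dB, -21.9°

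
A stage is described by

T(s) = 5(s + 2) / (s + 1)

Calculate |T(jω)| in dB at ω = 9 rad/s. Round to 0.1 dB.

14.1 dB

At s = jω = j9:
zero (s+2): 2 + j9 → |·| = √(2²+9²) = √85 ≈ 9.2195, ∠ = arctan(9/2) ≈ 77.47°
pole (s+1): 1 + j9 → |·| = √(1²+9²) = √82 ≈ 9.0554, ∠ = arctan(9/1) ≈ 83.66°
|T| = 5 · 9.2195 / 9.0554 ≈ 5.0906
Gain = 20 log₁₀(5.0906) ≈ 14.14 dB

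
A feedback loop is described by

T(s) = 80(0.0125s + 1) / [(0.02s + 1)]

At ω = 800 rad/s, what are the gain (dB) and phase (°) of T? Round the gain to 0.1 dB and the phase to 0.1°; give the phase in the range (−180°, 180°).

34.0 dB, -2.1°

At ω = 800 rad/s:
zero (1 + j800·0.0125) = 1 + j10 → |·| ≈ 10.05, ∠ ≈ 84.29°
pole (1 + j800·0.02) = 1 + j16 → |·| ≈ 16.031, ∠ ≈ 86.42°
|T| = 80 · 10.05 / (16.031) ≈ 50.153
Gain = 20 log₁₀(50.153) ≈ 34.01 dB
∠T = (84.29°) − (86.42°) = -2.13°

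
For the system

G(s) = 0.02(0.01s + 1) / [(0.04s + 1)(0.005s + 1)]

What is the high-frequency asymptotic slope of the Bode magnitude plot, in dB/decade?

-20 dB/decade

Each pole contributes −20 dB/decade at high frequency; each zero contributes +20 dB/decade.
Net: 1 zero(s) − 2 pole(s) → -20 dB/decade.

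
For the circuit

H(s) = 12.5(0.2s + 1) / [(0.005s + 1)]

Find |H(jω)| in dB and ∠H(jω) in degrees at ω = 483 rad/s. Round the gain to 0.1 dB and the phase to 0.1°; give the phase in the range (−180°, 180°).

At ω = 483 rad/s:
zero (1 + j483·0.2) = 1 + j96.6 → |·| ≈ 96.605, ∠ ≈ 89.41°
pole (1 + j483·0.005) = 1 + j2.415 → |·| ≈ 2.6139, ∠ ≈ 67.51°
|H| = 12.5 · 96.605 / (2.6139) ≈ 461.98
Gain = 20 log₁₀(461.98) ≈ 53.29 dB
∠H = (89.41°) − (67.51°) = 21.90°

53.3 dB, 21.9°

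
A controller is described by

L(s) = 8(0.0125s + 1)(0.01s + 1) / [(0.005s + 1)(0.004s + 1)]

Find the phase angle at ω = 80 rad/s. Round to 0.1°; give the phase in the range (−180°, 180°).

At ω = 80 rad/s:
zero (1 + j80·0.0125) = 1 + j1 → |·| ≈ 1.4142, ∠ ≈ 45.00°
zero (1 + j80·0.01) = 1 + j0.8 → |·| ≈ 1.2806, ∠ ≈ 38.66°
pole (1 + j80·0.005) = 1 + j0.4 → |·| ≈ 1.077, ∠ ≈ 21.80°
pole (1 + j80·0.004) = 1 + j0.32 → |·| ≈ 1.05, ∠ ≈ 17.74°
∠L = (45.00° + 38.66°) − (21.80° + 17.74°) = 44.12°

44.1°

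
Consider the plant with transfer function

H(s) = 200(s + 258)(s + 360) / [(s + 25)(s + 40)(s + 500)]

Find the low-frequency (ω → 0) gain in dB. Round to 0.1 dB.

31.4 dB

H(0) = 200·258·360 / (25·40·500) = 37.152
20 log₁₀(37.152) ≈ 31.40 dB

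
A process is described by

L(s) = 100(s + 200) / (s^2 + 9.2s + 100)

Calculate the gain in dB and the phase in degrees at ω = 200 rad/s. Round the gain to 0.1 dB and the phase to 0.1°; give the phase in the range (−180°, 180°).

At s = jω = j200:
zero (s+200): 200 + j200 → |·| = √(200²+200²) = √80000 ≈ 282.84, ∠ = arctan(200/200) ≈ 45.00°
quadratic: (j200)² + 9.2·j200 + 100 = -39900 + j1840 → |·| ≈ 39942, ∠ ≈ 177.36°
|L| = 100 · 282.84 / 39942 ≈ 0.70813
Gain = 20 log₁₀(0.70813) ≈ -3.00 dB
∠L = 45.00° − 177.36° = -132.36°

-3.0 dB, -132.4°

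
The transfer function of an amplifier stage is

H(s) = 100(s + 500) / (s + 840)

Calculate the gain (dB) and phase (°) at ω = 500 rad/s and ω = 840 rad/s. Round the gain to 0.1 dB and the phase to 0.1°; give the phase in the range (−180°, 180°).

ω = 500: 37.2 dB, 14.2°; ω = 840: 38.3 dB, 14.2°

At s = jω = j500:
zero (s+500): 500 + j500 → |·| = √(500²+500²) = √500000 ≈ 707.11, ∠ = arctan(500/500) ≈ 45.00°
pole (s+840): 840 + j500 → |·| = √(840²+500²) = √955600 ≈ 977.55, ∠ = arctan(500/840) ≈ 30.76°
|H| = 100 · 707.11 / 977.55 ≈ 72.335
Gain = 20 log₁₀(72.335) ≈ 37.19 dB
∠H = 45.00° − 30.76° = 14.24°

At s = jω = j840:
zero (s+500): 500 + j840 → |·| = √(500²+840²) = √955600 ≈ 977.55, ∠ = arctan(840/500) ≈ 59.24°
pole (s+840): 840 + j840 → |·| = √(840²+840²) = √1411200 ≈ 1187.9, ∠ = arctan(840/840) ≈ 45.00°
|H| = 100 · 977.55 / 1187.9 ≈ 82.292
Gain = 20 log₁₀(82.292) ≈ 38.31 dB
∠H = 59.24° − 45.00° = 14.24°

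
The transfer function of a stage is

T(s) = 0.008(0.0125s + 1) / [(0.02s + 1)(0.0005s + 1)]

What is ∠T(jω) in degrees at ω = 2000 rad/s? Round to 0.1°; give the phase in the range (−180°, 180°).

At ω = 2000 rad/s:
zero (1 + j2000·0.0125) = 1 + j25 → |·| ≈ 25.02, ∠ ≈ 87.71°
pole (1 + j2000·0.02) = 1 + j40 → |·| ≈ 40.012, ∠ ≈ 88.57°
pole (1 + j2000·0.0005) = 1 + j1 → |·| ≈ 1.4142, ∠ ≈ 45.00°
∠T = (87.71°) − (88.57° + 45.00°) = -45.86°

-45.9°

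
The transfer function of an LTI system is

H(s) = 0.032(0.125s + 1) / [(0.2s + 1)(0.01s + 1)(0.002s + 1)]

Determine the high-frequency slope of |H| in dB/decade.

-40 dB/decade

Each pole contributes −20 dB/decade at high frequency; each zero contributes +20 dB/decade.
Net: 1 zero(s) − 3 pole(s) → -40 dB/decade.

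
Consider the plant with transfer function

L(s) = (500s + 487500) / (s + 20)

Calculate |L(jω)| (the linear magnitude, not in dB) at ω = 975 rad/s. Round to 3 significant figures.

Substitute s = j975:
Numerator: 500(j975) + 487500 = 487500 + j487500
Denominator: (j975) + 20 = 20 + j975
|N| = √(487500² + 487500²) ≈ 6.8943e+05, ∠N ≈ 45.00°
|D| = √(20² + 975²) ≈ 975.21, ∠D ≈ 88.82°
|L| = 6.8943e+05 / 975.21 ≈ 706.96

707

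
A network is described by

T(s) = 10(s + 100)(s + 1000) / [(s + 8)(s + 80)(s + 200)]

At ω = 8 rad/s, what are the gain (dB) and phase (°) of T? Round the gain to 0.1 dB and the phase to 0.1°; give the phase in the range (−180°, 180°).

At s = jω = j8:
zero (s+100): 100 + j8 → |·| = √(100²+8²) = √10064 ≈ 100.32, ∠ = arctan(8/100) ≈ 4.57°
zero (s+1000): 1000 + j8 → |·| = √(1000²+8²) = √1000064 ≈ 1000, ∠ = arctan(8/1000) ≈ 0.46°
pole (s+8): 8 + j8 → |·| = √(8²+8²) = √128 ≈ 11.314, ∠ = arctan(8/8) ≈ 45.00°
pole (s+80): 80 + j8 → |·| = √(80²+8²) = √6464 ≈ 80.399, ∠ = arctan(8/80) ≈ 5.71°
pole (s+200): 200 + j8 → |·| = √(200²+8²) = √40064 ≈ 200.16, ∠ = arctan(8/200) ≈ 2.29°
|T| = 10 · 1.0032e+05 / 1.8207e+05 ≈ 5.51
Gain = 20 log₁₀(5.51) ≈ 14.82 dB
∠T = 5.03° − 53.00° = -47.97°

14.8 dB, -48.0°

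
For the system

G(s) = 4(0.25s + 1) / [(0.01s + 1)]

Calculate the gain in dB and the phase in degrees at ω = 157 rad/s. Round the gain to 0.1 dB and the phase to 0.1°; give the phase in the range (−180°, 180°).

38.5 dB, 31.0°

At ω = 157 rad/s:
zero (1 + j157·0.25) = 1 + j39.25 → |·| ≈ 39.263, ∠ ≈ 88.54°
pole (1 + j157·0.01) = 1 + j1.57 → |·| ≈ 1.8614, ∠ ≈ 57.51°
|G| = 4 · 39.263 / (1.8614) ≈ 84.373
Gain = 20 log₁₀(84.373) ≈ 38.52 dB
∠G = (88.54°) − (57.51°) = 31.03°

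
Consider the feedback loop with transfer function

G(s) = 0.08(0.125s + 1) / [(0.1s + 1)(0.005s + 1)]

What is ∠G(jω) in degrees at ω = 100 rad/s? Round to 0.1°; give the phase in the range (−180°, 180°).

At ω = 100 rad/s:
zero (1 + j100·0.125) = 1 + j12.5 → |·| ≈ 12.54, ∠ ≈ 85.43°
pole (1 + j100·0.1) = 1 + j10 → |·| ≈ 10.05, ∠ ≈ 84.29°
pole (1 + j100·0.005) = 1 + j0.5 → |·| ≈ 1.118, ∠ ≈ 26.57°
∠G = (85.43°) − (84.29° + 26.57°) = -25.43°

-25.4°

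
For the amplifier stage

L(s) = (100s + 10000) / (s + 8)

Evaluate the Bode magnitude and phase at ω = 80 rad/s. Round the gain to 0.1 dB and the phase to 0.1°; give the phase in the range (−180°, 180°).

Substitute s = j80:
Numerator: 100(j80) + 10000 = 10000 + j8000
Denominator: (j80) + 8 = 8 + j80
|N| = √(10000² + 8000²) ≈ 12806, ∠N ≈ 38.66°
|D| = √(8² + 80²) ≈ 80.399, ∠D ≈ 84.29°
|L| = 12806 / 80.399 ≈ 159.28
Gain = 20 log₁₀(159.28) ≈ 44.04 dB
∠L = 38.66° − 84.29° = -45.63°

44.0 dB, -45.6°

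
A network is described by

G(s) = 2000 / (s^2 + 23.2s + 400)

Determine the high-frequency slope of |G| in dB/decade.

-40 dB/decade

Each pole contributes −20 dB/decade at high frequency; each zero contributes +20 dB/decade.
Net: 0 zero(s) − 2 pole(s) → -40 dB/decade.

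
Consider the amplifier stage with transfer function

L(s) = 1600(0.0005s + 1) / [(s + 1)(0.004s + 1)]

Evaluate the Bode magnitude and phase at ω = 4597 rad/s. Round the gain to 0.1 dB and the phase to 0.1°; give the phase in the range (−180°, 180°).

At ω = 4597 rad/s:
zero (1 + j4597·0.0005) = 1 + j2.2985 → |·| ≈ 2.5066, ∠ ≈ 66.49°
pole (1 + j4597·1) = 1 + j4597 → |·| ≈ 4597, ∠ ≈ 89.99°
pole (1 + j4597·0.004) = 1 + j18.388 → |·| ≈ 18.415, ∠ ≈ 86.89°
|L| = 1600 · 2.5066 / (4597 · 18.415) ≈ 0.047376
Gain = 20 log₁₀(0.047376) ≈ -26.49 dB
∠L = (66.49°) − (89.99° + 86.89°) = -110.39°

-26.5 dB, -110.4°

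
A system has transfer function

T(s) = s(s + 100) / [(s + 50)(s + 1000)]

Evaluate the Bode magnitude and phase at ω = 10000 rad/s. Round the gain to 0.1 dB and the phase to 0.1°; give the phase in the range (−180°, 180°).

-0.0 dB, 5.4°

At s = jω = j10000:
zero (s+100): 100 + j10000 → |·| = √(100²+10000²) = √100010000 ≈ 10000, ∠ = arctan(10000/100) ≈ 89.43°
zero at origin: s = j10000 → |·| = 10000, ∠ = 90.00°
pole (s+50): 50 + j10000 → |·| = √(50²+10000²) = √100002500 ≈ 10000, ∠ = arctan(10000/50) ≈ 89.71°
pole (s+1000): 1000 + j10000 → |·| = √(1000²+10000²) = √101000000 ≈ 10050, ∠ = arctan(10000/1000) ≈ 84.29°
|T| = 1 · 1e+08 / 1.005e+08 ≈ 0.99502
Gain = 20 log₁₀(0.99502) ≈ -0.04 dB
∠T = 179.43° − 174.00° = 5.43°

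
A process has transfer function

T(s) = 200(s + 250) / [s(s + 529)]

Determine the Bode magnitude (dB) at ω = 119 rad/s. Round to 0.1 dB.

At s = jω = j119:
zero (s+250): 250 + j119 → |·| = √(250²+119²) = √76661 ≈ 276.88, ∠ = arctan(119/250) ≈ 25.45°
pole (s+529): 529 + j119 → |·| = √(529²+119²) = √294002 ≈ 542.22, ∠ = arctan(119/529) ≈ 12.68°
pole at origin: |s| = 119, ∠ = 90.00° (in denominator)
|T| = 200 · 276.88 / 64524 ≈ 0.85822
Gain = 20 log₁₀(0.85822) ≈ -1.33 dB

-1.3 dB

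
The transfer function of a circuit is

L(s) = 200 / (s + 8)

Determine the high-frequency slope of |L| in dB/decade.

-20 dB/decade

Each pole contributes −20 dB/decade at high frequency; each zero contributes +20 dB/decade.
Net: 0 zero(s) − 1 pole(s) → -20 dB/decade.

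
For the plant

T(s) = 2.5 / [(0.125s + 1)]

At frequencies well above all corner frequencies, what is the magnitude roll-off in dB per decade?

Each pole contributes −20 dB/decade at high frequency; each zero contributes +20 dB/decade.
Net: 0 zero(s) − 1 pole(s) → -20 dB/decade.

-20 dB/decade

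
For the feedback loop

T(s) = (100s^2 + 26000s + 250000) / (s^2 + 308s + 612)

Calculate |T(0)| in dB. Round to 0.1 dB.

52.2 dB

T(0) = 250000 / 612 ≈ 408.5
20 log₁₀(408.5) ≈ 52.22 dB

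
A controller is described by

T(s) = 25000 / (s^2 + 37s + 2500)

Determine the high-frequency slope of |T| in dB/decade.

-40 dB/decade

Each pole contributes −20 dB/decade at high frequency; each zero contributes +20 dB/decade.
Net: 0 zero(s) − 2 pole(s) → -40 dB/decade.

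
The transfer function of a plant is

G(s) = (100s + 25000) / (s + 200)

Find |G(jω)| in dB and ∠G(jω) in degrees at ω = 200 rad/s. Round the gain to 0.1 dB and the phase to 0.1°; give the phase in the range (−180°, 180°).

Substitute s = j200:
Numerator: 100(j200) + 25000 = 25000 + j20000
Denominator: (j200) + 200 = 200 + j200
|N| = √(25000² + 20000²) ≈ 32016, ∠N ≈ 38.66°
|D| = √(200² + 200²) ≈ 282.84, ∠D ≈ 45.00°
|G| = 32016 / 282.84 ≈ 113.19
Gain = 20 log₁₀(113.19) ≈ 41.08 dB
∠G = 38.66° − 45.00° = -6.34°

41.1 dB, -6.3°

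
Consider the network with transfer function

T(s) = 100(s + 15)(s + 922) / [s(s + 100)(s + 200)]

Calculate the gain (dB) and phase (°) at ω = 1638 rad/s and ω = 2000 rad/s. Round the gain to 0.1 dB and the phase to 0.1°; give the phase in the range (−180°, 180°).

At s = jω = j1638:
zero (s+15): 15 + j1638 → |·| = √(15²+1638²) = √2683269 ≈ 1638.1, ∠ = arctan(1638/15) ≈ 89.48°
zero (s+922): 922 + j1638 → |·| = √(922²+1638²) = √3533128 ≈ 1879.7, ∠ = arctan(1638/922) ≈ 60.63°
pole (s+100): 100 + j1638 → |·| = √(100²+1638²) = √2693044 ≈ 1641, ∠ = arctan(1638/100) ≈ 86.51°
pole (s+200): 200 + j1638 → |·| = √(200²+1638²) = √2723044 ≈ 1650.2, ∠ = arctan(1638/200) ≈ 83.04°
pole at origin: |s| = 1638, ∠ = 90.00° (in denominator)
|T| = 100 · 3.0791e+06 / 4.4357e+09 ≈ 0.069416
Gain = 20 log₁₀(0.069416) ≈ -23.17 dB
∠T = 150.11° − 259.55° = -109.44°

At s = jω = j2000:
zero (s+15): 15 + j2000 → |·| = √(15²+2000²) = √4000225 ≈ 2000.1, ∠ = arctan(2000/15) ≈ 89.57°
zero (s+922): 922 + j2000 → |·| = √(922²+2000²) = √4850084 ≈ 2202.3, ∠ = arctan(2000/922) ≈ 65.25°
pole (s+100): 100 + j2000 → |·| = √(100²+2000²) = √4010000 ≈ 2002.5, ∠ = arctan(2000/100) ≈ 87.14°
pole (s+200): 200 + j2000 → |·| = √(200²+2000²) = √4040000 ≈ 2010, ∠ = arctan(2000/200) ≈ 84.29°
pole at origin: |s| = 2000, ∠ = 90.00° (in denominator)
|T| = 100 · 4.4048e+06 / 8.05e+09 ≈ 0.054718
Gain = 20 log₁₀(0.054718) ≈ -25.24 dB
∠T = 154.82° − 261.43° = -106.61°

ω = 1638: -23.2 dB, -109.4°; ω = 2000: -25.2 dB, -106.6°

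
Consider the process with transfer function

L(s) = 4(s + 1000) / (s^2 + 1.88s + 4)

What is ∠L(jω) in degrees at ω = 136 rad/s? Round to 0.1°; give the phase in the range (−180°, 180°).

At s = jω = j136:
zero (s+1000): 1000 + j136 → |·| = √(1000²+136²) = √1018496 ≈ 1009.2, ∠ = arctan(136/1000) ≈ 7.74°
quadratic: (j136)² + 1.88·j136 + 4 = -18492 + j255.68 → |·| ≈ 18494, ∠ ≈ 179.21°
∠L = 7.74° − 179.21° = -171.47°

-171.5°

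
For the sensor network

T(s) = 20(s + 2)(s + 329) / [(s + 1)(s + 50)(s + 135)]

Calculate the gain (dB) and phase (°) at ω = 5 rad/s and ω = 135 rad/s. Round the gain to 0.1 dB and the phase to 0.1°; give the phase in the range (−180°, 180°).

At s = jω = j5:
zero (s+2): 2 + j5 → |·| = √(2²+5²) = √29 ≈ 5.3852, ∠ = arctan(5/2) ≈ 68.20°
zero (s+329): 329 + j5 → |·| = √(329²+5²) = √108266 ≈ 329.04, ∠ = arctan(5/329) ≈ 0.87°
pole (s+1): 1 + j5 → |·| = √(1²+5²) = √26 ≈ 5.099, ∠ = arctan(5/1) ≈ 78.69°
pole (s+50): 50 + j5 → |·| = √(50²+5²) = √2525 ≈ 50.249, ∠ = arctan(5/50) ≈ 5.71°
pole (s+135): 135 + j5 → |·| = √(135²+5²) = √18250 ≈ 135.09, ∠ = arctan(5/135) ≈ 2.12°
|T| = 20 · 1771.9 / 34613 ≈ 1.0238
Gain = 20 log₁₀(1.0238) ≈ 0.20 dB
∠T = 69.07° − 86.52° = -17.45°

At s = jω = j135:
zero (s+2): 2 + j135 → |·| = √(2²+135²) = √18229 ≈ 135.01, ∠ = arctan(135/2) ≈ 89.15°
zero (s+329): 329 + j135 → |·| = √(329²+135²) = √126466 ≈ 355.62, ∠ = arctan(135/329) ≈ 22.31°
pole (s+1): 1 + j135 → |·| = √(1²+135²) = √18226 ≈ 135, ∠ = arctan(135/1) ≈ 89.58°
pole (s+50): 50 + j135 → |·| = √(50²+135²) = √20725 ≈ 143.96, ∠ = arctan(135/50) ≈ 69.68°
pole (s+135): 135 + j135 → |·| = √(135²+135²) = √36450 ≈ 190.92, ∠ = arctan(135/135) ≈ 45.00°
|T| = 20 · 48012 / 3.7105e+06 ≈ 0.25879
Gain = 20 log₁₀(0.25879) ≈ -11.74 dB
∠T = 111.46° − 204.26° = -92.80°

ω = 5: 0.2 dB, -17.5°; ω = 135: -11.7 dB, -92.8°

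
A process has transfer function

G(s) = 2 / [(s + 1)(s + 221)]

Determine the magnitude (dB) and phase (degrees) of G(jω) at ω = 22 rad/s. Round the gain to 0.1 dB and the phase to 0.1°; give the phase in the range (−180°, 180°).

At s = jω = j22:
pole (s+1): 1 + j22 → |·| = √(1²+22²) = √485 ≈ 22.023, ∠ = arctan(22/1) ≈ 87.40°
pole (s+221): 221 + j22 → |·| = √(221²+22²) = √49325 ≈ 222.09, ∠ = arctan(22/221) ≈ 5.68°
|G| = 2 / 4891.1 ≈ 0.00040891
Gain = 20 log₁₀(0.00040891) ≈ -67.77 dB
∠G = 0.00° − 93.08° = -93.08°

-67.8 dB, -93.1°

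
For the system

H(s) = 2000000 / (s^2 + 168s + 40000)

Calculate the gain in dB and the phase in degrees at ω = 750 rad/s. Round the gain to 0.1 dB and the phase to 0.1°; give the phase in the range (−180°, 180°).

At s = jω = j750:
quadratic: (j750)² + 168·j750 + 40000 = -522500 + j126000 → |·| ≈ 5.3748e+05, ∠ ≈ 166.44°
|H| = 2000000 / 5.3748e+05 ≈ 3.7211
Gain = 20 log₁₀(3.7211) ≈ 11.41 dB
∠H = 0.00° − 166.44° = -166.44°

11.4 dB, -166.4°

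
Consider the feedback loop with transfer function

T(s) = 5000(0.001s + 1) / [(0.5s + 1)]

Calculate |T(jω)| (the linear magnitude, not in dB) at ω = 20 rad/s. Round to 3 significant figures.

498

At ω = 20 rad/s:
zero (1 + j20·0.001) = 1 + j0.02 → |·| ≈ 1.0002, ∠ ≈ 1.15°
pole (1 + j20·0.5) = 1 + j10 → |·| ≈ 10.05, ∠ ≈ 84.29°
|T| = 5000 · 1.0002 / (10.05) ≈ 497.61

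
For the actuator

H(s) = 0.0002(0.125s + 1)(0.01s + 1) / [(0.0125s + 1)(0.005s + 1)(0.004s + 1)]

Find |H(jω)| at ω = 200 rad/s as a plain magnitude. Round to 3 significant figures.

0.00229

At ω = 200 rad/s:
zero (1 + j200·0.125) = 1 + j25 → |·| ≈ 25.02, ∠ ≈ 87.71°
zero (1 + j200·0.01) = 1 + j2 → |·| ≈ 2.2361, ∠ ≈ 63.43°
pole (1 + j200·0.0125) = 1 + j2.5 → |·| ≈ 2.6926, ∠ ≈ 68.20°
pole (1 + j200·0.005) = 1 + j1 → |·| ≈ 1.4142, ∠ ≈ 45.00°
pole (1 + j200·0.004) = 1 + j0.8 → |·| ≈ 1.2806, ∠ ≈ 38.66°
|H| = 0.0002 · 25.02 · 2.2361 / (2.6926 · 1.4142 · 1.2806) ≈ 0.0022946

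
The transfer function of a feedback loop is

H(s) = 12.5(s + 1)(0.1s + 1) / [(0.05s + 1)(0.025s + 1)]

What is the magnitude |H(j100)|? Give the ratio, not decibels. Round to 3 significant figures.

915

At ω = 100 rad/s:
zero (1 + j100·1) = 1 + j100 → |·| ≈ 100, ∠ ≈ 89.43°
zero (1 + j100·0.1) = 1 + j10 → |·| ≈ 10.05, ∠ ≈ 84.29°
pole (1 + j100·0.05) = 1 + j5 → |·| ≈ 5.099, ∠ ≈ 78.69°
pole (1 + j100·0.025) = 1 + j2.5 → |·| ≈ 2.6926, ∠ ≈ 68.20°
|H| = 12.5 · 100 · 10.05 / (5.099 · 2.6926) ≈ 915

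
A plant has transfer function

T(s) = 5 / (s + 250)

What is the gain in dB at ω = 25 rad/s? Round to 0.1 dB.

-34.0 dB

Substitute s = j25:
Numerator: 5 = 5 + j0
Denominator: (j25) + 250 = 250 + j25
|N| = √(5² + 0²) ≈ 5, ∠N ≈ 0.00°
|D| = √(250² + 25²) ≈ 251.25, ∠D ≈ 5.71°
|T| = 5 / 251.25 ≈ 0.0199
Gain = 20 log₁₀(0.0199) ≈ -34.02 dB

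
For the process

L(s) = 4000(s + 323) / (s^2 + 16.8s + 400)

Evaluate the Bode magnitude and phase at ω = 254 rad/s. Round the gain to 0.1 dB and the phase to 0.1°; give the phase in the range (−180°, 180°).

At s = jω = j254:
zero (s+323): 323 + j254 → |·| = √(323²+254²) = √168845 ≈ 410.91, ∠ = arctan(254/323) ≈ 38.18°
quadratic: (j254)² + 16.8·j254 + 400 = -64116 + j4267.2 → |·| ≈ 64258, ∠ ≈ 176.19°
|L| = 4000 · 410.91 / 64258 ≈ 25.579
Gain = 20 log₁₀(25.579) ≈ 28.16 dB
∠L = 38.18° − 176.19° = -138.01°

28.2 dB, -138.0°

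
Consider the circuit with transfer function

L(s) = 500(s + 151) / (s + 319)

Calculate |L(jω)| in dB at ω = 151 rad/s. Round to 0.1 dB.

49.6 dB

At s = jω = j151:
zero (s+151): 151 + j151 → |·| = √(151²+151²) = √45602 ≈ 213.55, ∠ = arctan(151/151) ≈ 45.00°
pole (s+319): 319 + j151 → |·| = √(319²+151²) = √124562 ≈ 352.93, ∠ = arctan(151/319) ≈ 25.33°
|L| = 500 · 213.55 / 352.93 ≈ 302.54
Gain = 20 log₁₀(302.54) ≈ 49.62 dB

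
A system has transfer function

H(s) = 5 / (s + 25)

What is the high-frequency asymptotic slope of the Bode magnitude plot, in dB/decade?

-20 dB/decade

Each pole contributes −20 dB/decade at high frequency; each zero contributes +20 dB/decade.
Net: 0 zero(s) − 1 pole(s) → -20 dB/decade.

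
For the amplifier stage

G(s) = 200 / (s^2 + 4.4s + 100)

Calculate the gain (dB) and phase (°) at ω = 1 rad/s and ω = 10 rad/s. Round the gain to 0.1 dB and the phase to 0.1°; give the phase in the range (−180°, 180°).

ω = 1: 6.1 dB, -2.5°; ω = 10: 13.2 dB, -90.0°

At s = jω = j1:
quadratic: (j1)² + 4.4·j1 + 100 = 99 + j4.4 → |·| ≈ 99.098, ∠ ≈ 2.54°
|G| = 200 / 99.098 ≈ 2.0182
Gain = 20 log₁₀(2.0182) ≈ 6.10 dB
∠G = 0.00° − 2.54° = -2.54°

At s = jω = j10:
quadratic: (j10)² + 4.4·j10 + 100 = 0 + j44 → |·| ≈ 44, ∠ ≈ 90.00°
|G| = 200 / 44 ≈ 4.5455
Gain = 20 log₁₀(4.5455) ≈ 13.15 dB
∠G = 0.00° − 90.00° = -90.00°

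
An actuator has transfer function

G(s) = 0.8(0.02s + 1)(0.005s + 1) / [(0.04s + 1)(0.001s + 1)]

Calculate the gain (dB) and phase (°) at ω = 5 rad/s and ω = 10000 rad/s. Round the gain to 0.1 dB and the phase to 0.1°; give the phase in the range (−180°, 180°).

ω = 5: -2.1 dB, -4.5°; ω = 10000: 6.0 dB, 4.4°

At ω = 5 rad/s:
zero (1 + j5·0.02) = 1 + j0.1 → |·| ≈ 1.005, ∠ ≈ 5.71°
zero (1 + j5·0.005) = 1 + j0.025 → |·| ≈ 1.0003, ∠ ≈ 1.43°
pole (1 + j5·0.04) = 1 + j0.2 → |·| ≈ 1.0198, ∠ ≈ 11.31°
pole (1 + j5·0.001) = 1 + j0.005 → |·| ≈ 1, ∠ ≈ 0.29°
|G| = 0.8 · 1.005 · 1.0003 / (1.0198 · 1) ≈ 0.78863
Gain = 20 log₁₀(0.78863) ≈ -2.06 dB
∠G = (5.71° + 1.43°) − (11.31° + 0.29°) = -4.46°

At ω = 10000 rad/s:
zero (1 + j10000·0.02) = 1 + j200 → |·| ≈ 200, ∠ ≈ 89.71°
zero (1 + j10000·0.005) = 1 + j50 → |·| ≈ 50.01, ∠ ≈ 88.85°
pole (1 + j10000·0.04) = 1 + j400 → |·| ≈ 400, ∠ ≈ 89.86°
pole (1 + j10000·0.001) = 1 + j10 → |·| ≈ 10.05, ∠ ≈ 84.29°
|G| = 0.8 · 200 · 50.01 / (400 · 10.05) ≈ 1.9904
Gain = 20 log₁₀(1.9904) ≈ 5.98 dB
∠G = (89.71° + 88.85°) − (89.86° + 84.29°) = 4.41°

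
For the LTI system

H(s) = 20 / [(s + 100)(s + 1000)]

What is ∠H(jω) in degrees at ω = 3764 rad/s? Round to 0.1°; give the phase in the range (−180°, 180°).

At s = jω = j3764:
pole (s+100): 100 + j3764 → |·| = √(100²+3764²) = √14177696 ≈ 3765.3, ∠ = arctan(3764/100) ≈ 88.48°
pole (s+1000): 1000 + j3764 → |·| = √(1000²+3764²) = √15167696 ≈ 3894.6, ∠ = arctan(3764/1000) ≈ 75.12°
∠H = 0.00° − 163.60° = -163.60°

-163.6°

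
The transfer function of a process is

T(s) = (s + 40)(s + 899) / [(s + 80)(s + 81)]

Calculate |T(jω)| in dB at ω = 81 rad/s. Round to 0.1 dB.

At s = jω = j81:
zero (s+40): 40 + j81 → |·| = √(40²+81²) = √8161 ≈ 90.338, ∠ = arctan(81/40) ≈ 63.72°
zero (s+899): 899 + j81 → |·| = √(899²+81²) = √814762 ≈ 902.64, ∠ = arctan(81/899) ≈ 5.15°
pole (s+80): 80 + j81 → |·| = √(80²+81²) = √12961 ≈ 113.85, ∠ = arctan(81/80) ≈ 45.36°
pole (s+81): 81 + j81 → |·| = √(81²+81²) = √13122 ≈ 114.55, ∠ = arctan(81/81) ≈ 45.00°
|T| = 1 · 81543 / 13042 ≈ 6.2523
Gain = 20 log₁₀(6.2523) ≈ 15.92 dB

15.9 dB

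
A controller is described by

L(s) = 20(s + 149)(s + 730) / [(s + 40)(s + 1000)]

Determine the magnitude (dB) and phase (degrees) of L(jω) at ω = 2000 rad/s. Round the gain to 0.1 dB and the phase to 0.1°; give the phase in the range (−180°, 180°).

At s = jω = j2000:
zero (s+149): 149 + j2000 → |·| = √(149²+2000²) = √4022201 ≈ 2005.5, ∠ = arctan(2000/149) ≈ 85.74°
zero (s+730): 730 + j2000 → |·| = √(730²+2000²) = √4532900 ≈ 2129.1, ∠ = arctan(2000/730) ≈ 69.95°
pole (s+40): 40 + j2000 → |·| = √(40²+2000²) = √4001600 ≈ 2000.4, ∠ = arctan(2000/40) ≈ 88.85°
pole (s+1000): 1000 + j2000 → |·| = √(1000²+2000²) = √5000000 ≈ 2236.1, ∠ = arctan(2000/1000) ≈ 63.43°
|L| = 20 · 4.2699e+06 / 4.4731e+06 ≈ 19.091
Gain = 20 log₁₀(19.091) ≈ 25.62 dB
∠L = 155.69° − 152.28° = 3.41°

25.6 dB, 3.4°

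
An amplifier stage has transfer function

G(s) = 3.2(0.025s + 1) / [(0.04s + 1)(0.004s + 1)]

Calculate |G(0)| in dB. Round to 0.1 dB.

G(0) = 3.2 · 1 / 1 = 3.2
20 log₁₀(3.2) ≈ 10.10 dB

10.1 dB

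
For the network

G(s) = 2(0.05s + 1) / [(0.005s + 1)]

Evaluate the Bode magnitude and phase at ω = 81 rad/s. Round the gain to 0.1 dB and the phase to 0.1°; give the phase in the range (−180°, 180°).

17.8 dB, 54.1°

At ω = 81 rad/s:
zero (1 + j81·0.05) = 1 + j4.05 → |·| ≈ 4.1716, ∠ ≈ 76.13°
pole (1 + j81·0.005) = 1 + j0.405 → |·| ≈ 1.0789, ∠ ≈ 22.05°
|G| = 2 · 4.1716 / (1.0789) ≈ 7.7331
Gain = 20 log₁₀(7.7331) ≈ 17.77 dB
∠G = (76.13°) − (22.05°) = 54.08°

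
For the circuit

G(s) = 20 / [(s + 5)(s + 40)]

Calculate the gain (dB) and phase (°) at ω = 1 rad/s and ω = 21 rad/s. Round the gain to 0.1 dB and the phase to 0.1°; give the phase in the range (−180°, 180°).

ω = 1: -20.2 dB, -12.7°; ω = 21: -33.8 dB, -104.3°

At s = jω = j1:
pole (s+5): 5 + j1 → |·| = √(5²+1²) = √26 ≈ 5.099, ∠ = arctan(1/5) ≈ 11.31°
pole (s+40): 40 + j1 → |·| = √(40²+1²) = √1601 ≈ 40.012, ∠ = arctan(1/40) ≈ 1.43°
|G| = 20 / 204.02 ≈ 0.09803
Gain = 20 log₁₀(0.09803) ≈ -20.17 dB
∠G = 0.00° − 12.74° = -12.74°

At s = jω = j21:
pole (s+5): 5 + j21 → |·| = √(5²+21²) = √466 ≈ 21.587, ∠ = arctan(21/5) ≈ 76.61°
pole (s+40): 40 + j21 → |·| = √(40²+21²) = √2041 ≈ 45.177, ∠ = arctan(21/40) ≈ 27.70°
|G| = 20 / 975.24 ≈ 0.020508
Gain = 20 log₁₀(0.020508) ≈ -33.76 dB
∠G = 0.00° − 104.31° = -104.31°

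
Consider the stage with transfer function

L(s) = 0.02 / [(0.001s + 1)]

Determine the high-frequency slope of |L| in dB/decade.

Each pole contributes −20 dB/decade at high frequency; each zero contributes +20 dB/decade.
Net: 0 zero(s) − 1 pole(s) → -20 dB/decade.

-20 dB/decade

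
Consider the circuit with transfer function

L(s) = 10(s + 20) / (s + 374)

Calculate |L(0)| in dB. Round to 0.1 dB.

-5.4 dB

L(0) = 10·20 / (374) ≈ 0.53476
20 log₁₀(0.53476) ≈ -5.44 dB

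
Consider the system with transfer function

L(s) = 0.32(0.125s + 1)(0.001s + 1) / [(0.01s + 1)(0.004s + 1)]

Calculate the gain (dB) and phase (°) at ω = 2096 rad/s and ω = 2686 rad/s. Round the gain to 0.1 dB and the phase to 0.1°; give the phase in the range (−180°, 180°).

ω = 2096: 0.8 dB, -16.2°; ω = 2686: 0.5 dB, -13.1°

At ω = 2096 rad/s:
zero (1 + j2096·0.125) = 1 + j262 → |·| ≈ 262, ∠ ≈ 89.78°
zero (1 + j2096·0.001) = 1 + j2.096 → |·| ≈ 2.3223, ∠ ≈ 64.49°
pole (1 + j2096·0.01) = 1 + j20.96 → |·| ≈ 20.984, ∠ ≈ 87.27°
pole (1 + j2096·0.004) = 1 + j8.384 → |·| ≈ 8.4434, ∠ ≈ 83.20°
|L| = 0.32 · 262 · 2.3223 / (20.984 · 8.4434) ≈ 1.0989
Gain = 20 log₁₀(1.0989) ≈ 0.82 dB
∠L = (89.78° + 64.49°) − (87.27° + 83.20°) = -16.20°

At ω = 2686 rad/s:
zero (1 + j2686·0.125) = 1 + j335.75 → |·| ≈ 335.75, ∠ ≈ 89.83°
zero (1 + j2686·0.001) = 1 + j2.686 → |·| ≈ 2.8661, ∠ ≈ 69.58°
pole (1 + j2686·0.01) = 1 + j26.86 → |·| ≈ 26.879, ∠ ≈ 87.87°
pole (1 + j2686·0.004) = 1 + j10.744 → |·| ≈ 10.79, ∠ ≈ 84.68°
|L| = 0.32 · 335.75 · 2.8661 / (26.879 · 10.79) ≈ 1.0618
Gain = 20 log₁₀(1.0618) ≈ 0.52 dB
∠L = (89.83° + 69.58°) − (87.87° + 84.68°) = -13.14°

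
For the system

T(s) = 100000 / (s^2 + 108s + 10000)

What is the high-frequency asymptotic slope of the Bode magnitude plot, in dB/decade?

Each pole contributes −20 dB/decade at high frequency; each zero contributes +20 dB/decade.
Net: 0 zero(s) − 2 pole(s) → -40 dB/decade.

-40 dB/decade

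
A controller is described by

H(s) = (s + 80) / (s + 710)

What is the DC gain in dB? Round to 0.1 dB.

H(0) = 80 / 710 ≈ 0.11268
20 log₁₀(0.11268) ≈ -18.96 dB

-19.0 dB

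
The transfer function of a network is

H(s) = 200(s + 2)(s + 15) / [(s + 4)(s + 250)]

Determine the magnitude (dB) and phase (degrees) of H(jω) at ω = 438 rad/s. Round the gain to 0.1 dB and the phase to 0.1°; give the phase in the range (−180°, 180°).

At s = jω = j438:
zero (s+2): 2 + j438 → |·| = √(2²+438²) = √191848 ≈ 438, ∠ = arctan(438/2) ≈ 89.74°
zero (s+15): 15 + j438 → |·| = √(15²+438²) = √192069 ≈ 438.26, ∠ = arctan(438/15) ≈ 88.04°
pole (s+4): 4 + j438 → |·| = √(4²+438²) = √191860 ≈ 438.02, ∠ = arctan(438/4) ≈ 89.48°
pole (s+250): 250 + j438 → |·| = √(250²+438²) = √254344 ≈ 504.33, ∠ = arctan(438/250) ≈ 60.28°
|H| = 200 · 1.9196e+05 / 2.2091e+05 ≈ 173.79
Gain = 20 log₁₀(173.79) ≈ 44.80 dB
∠H = 177.78° − 149.76° = 28.02°

44.8 dB, 28.0°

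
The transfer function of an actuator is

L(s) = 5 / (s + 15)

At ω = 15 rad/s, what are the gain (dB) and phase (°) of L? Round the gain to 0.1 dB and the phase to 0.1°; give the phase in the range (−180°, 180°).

-12.6 dB, -45.0°

Substitute s = j15:
Numerator: 5 = 5 + j0
Denominator: (j15) + 15 = 15 + j15
|N| = √(5² + 0²) ≈ 5, ∠N ≈ 0.00°
|D| = √(15² + 15²) ≈ 21.213, ∠D ≈ 45.00°
|L| = 5 / 21.213 ≈ 0.2357
Gain = 20 log₁₀(0.2357) ≈ -12.55 dB
∠L = 0.00° − 45.00° = -45.00°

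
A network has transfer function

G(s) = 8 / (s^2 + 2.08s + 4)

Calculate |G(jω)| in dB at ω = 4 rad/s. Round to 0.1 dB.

-5.2 dB

At s = jω = j4:
quadratic: (j4)² + 2.08·j4 + 4 = -12 + j8.32 → |·| ≈ 14.602, ∠ ≈ 145.27°
|G| = 8 / 14.602 ≈ 0.54787
Gain = 20 log₁₀(0.54787) ≈ -5.23 dB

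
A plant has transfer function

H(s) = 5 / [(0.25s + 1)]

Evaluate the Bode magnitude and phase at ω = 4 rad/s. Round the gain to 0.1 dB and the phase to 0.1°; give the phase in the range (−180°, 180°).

At ω = 4 rad/s:
pole (1 + j4·0.25) = 1 + j1 → |·| ≈ 1.4142, ∠ ≈ 45.00°
|H| = 5 · 1 / (1.4142) ≈ 3.5356
Gain = 20 log₁₀(3.5356) ≈ 10.97 dB
∠H = (0°) − (45.00°) = -45.00°

11.0 dB, -45.0°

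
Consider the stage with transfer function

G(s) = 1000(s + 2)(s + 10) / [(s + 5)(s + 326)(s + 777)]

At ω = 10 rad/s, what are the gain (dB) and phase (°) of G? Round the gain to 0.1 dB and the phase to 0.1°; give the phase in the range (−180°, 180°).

-25.9 dB, 57.8°

At s = jω = j10:
zero (s+2): 2 + j10 → |·| = √(2²+10²) = √104 ≈ 10.198, ∠ = arctan(10/2) ≈ 78.69°
zero (s+10): 10 + j10 → |·| = √(10²+10²) = √200 ≈ 14.142, ∠ = arctan(10/10) ≈ 45.00°
pole (s+5): 5 + j10 → |·| = √(5²+10²) = √125 ≈ 11.18, ∠ = arctan(10/5) ≈ 63.43°
pole (s+326): 326 + j10 → |·| = √(326²+10²) = √106376 ≈ 326.15, ∠ = arctan(10/326) ≈ 1.76°
pole (s+777): 777 + j10 → |·| = √(777²+10²) = √603829 ≈ 777.06, ∠ = arctan(10/777) ≈ 0.74°
|G| = 1000 · 144.22 / 2.8334e+06 ≈ 0.0509
Gain = 20 log₁₀(0.0509) ≈ -25.87 dB
∠G = 123.69° − 65.93° = 57.76°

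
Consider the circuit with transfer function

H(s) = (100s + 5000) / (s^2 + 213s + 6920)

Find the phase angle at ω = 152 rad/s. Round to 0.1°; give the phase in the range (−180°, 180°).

Substitute s = j152:
Numerator: 100(j152) + 5000 = 5000 + j15200
Denominator: (j152)^2 + 213(j152) + 6920 = -16184 + j32376
|N| = √(5000² + 15200²) ≈ 16001, ∠N ≈ 71.79°
|D| = √(16184² + 32376²) ≈ 36196, ∠D ≈ 116.56°
∠H = 71.79° − 116.56° = -44.77°

-44.8°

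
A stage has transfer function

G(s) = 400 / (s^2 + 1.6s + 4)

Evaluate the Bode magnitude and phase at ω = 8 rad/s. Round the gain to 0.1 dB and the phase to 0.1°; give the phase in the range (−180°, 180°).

At s = jω = j8:
quadratic: (j8)² + 1.6·j8 + 4 = -60 + j12.8 → |·| ≈ 61.35, ∠ ≈ 167.96°
|G| = 400 / 61.35 ≈ 6.52
Gain = 20 log₁₀(6.52) ≈ 16.28 dB
∠G = 0.00° − 167.96° = -167.96°

16.3 dB, -168.0°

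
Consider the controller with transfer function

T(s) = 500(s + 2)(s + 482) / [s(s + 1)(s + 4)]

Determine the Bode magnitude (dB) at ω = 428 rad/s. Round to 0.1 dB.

At s = jω = j428:
zero (s+2): 2 + j428 → |·| = √(2²+428²) = √183188 ≈ 428, ∠ = arctan(428/2) ≈ 89.73°
zero (s+482): 482 + j428 → |·| = √(482²+428²) = √415508 ≈ 644.6, ∠ = arctan(428/482) ≈ 41.60°
pole (s+1): 1 + j428 → |·| = √(1²+428²) = √183185 ≈ 428, ∠ = arctan(428/1) ≈ 89.87°
pole (s+4): 4 + j428 → |·| = √(4²+428²) = √183200 ≈ 428.02, ∠ = arctan(428/4) ≈ 89.46°
pole at origin: |s| = 428, ∠ = 90.00° (in denominator)
|T| = 500 · 2.7589e+05 / 7.8406e+07 ≈ 1.7594
Gain = 20 log₁₀(1.7594) ≈ 4.91 dB

4.9 dB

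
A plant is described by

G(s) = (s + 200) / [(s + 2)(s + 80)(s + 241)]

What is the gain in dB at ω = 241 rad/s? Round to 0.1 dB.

At s = jω = j241:
zero (s+200): 200 + j241 → |·| = √(200²+241²) = √98081 ≈ 313.18, ∠ = arctan(241/200) ≈ 50.31°
pole (s+2): 2 + j241 → |·| = √(2²+241²) = √58085 ≈ 241.01, ∠ = arctan(241/2) ≈ 89.52°
pole (s+80): 80 + j241 → |·| = √(80²+241²) = √64481 ≈ 253.93, ∠ = arctan(241/80) ≈ 71.64°
pole (s+241): 241 + j241 → |·| = √(241²+241²) = √116162 ≈ 340.83, ∠ = arctan(241/241) ≈ 45.00°
|G| = 1 · 313.18 / 2.0859e+07 ≈ 1.5014e-05
Gain = 20 log₁₀(1.5014e-05) ≈ -96.47 dB

-96.5 dB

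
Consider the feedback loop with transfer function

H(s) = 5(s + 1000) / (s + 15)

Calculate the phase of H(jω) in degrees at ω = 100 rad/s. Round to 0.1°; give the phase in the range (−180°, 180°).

At s = jω = j100:
zero (s+1000): 1000 + j100 → |·| = √(1000²+100²) = √1010000 ≈ 1005, ∠ = arctan(100/1000) ≈ 5.71°
pole (s+15): 15 + j100 → |·| = √(15²+100²) = √10225 ≈ 101.12, ∠ = arctan(100/15) ≈ 81.47°
∠H = 5.71° − 81.47° = -75.76°

-75.8°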